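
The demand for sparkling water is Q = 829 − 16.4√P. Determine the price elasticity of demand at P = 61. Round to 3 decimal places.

-0.091

At P = 61, Q = 700.9119.
dQ/dP = −16.4/(2√P) = −16.4/(2·7.8102).
Point elasticity E = (dQ/dP)·(P/Q) = -1.0499 × 61/700.9119 ≈ -0.091.
|E| < 1, so demand is inelastic at this price.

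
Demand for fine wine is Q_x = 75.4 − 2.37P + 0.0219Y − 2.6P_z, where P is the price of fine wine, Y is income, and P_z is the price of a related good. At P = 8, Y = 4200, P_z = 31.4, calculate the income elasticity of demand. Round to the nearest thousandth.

First evaluate Q_x: 75.4 − 2.37(8) + 0.0219(4200) − 2.6(31.4) = 75.4 − 18.96 + 91.98 − 81.64 = 66.78.
∂Q_x/∂Y = +0.0219, so E_I = 0.0219·(4200/66.78) ≈ 1.377.
E_I > 1: normal good (luxury).

1.377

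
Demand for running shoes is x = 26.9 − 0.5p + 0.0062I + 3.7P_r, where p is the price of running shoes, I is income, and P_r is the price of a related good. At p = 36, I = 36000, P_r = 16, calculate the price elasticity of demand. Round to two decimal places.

At the given point, x = 26.9 − 0.5(36) + 0.0062(36000) + 3.7(16) = 26.9 − 18 + 223.2 + 59.2 = 291.3.
∂x/∂p = −0.5, so E_p = (−0.5)·(36/291.3) ≈ -0.06.
|E_p| < 1: demand is inelastic.

-0.06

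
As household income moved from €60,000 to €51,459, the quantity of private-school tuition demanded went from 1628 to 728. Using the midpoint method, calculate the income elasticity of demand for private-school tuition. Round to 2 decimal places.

4.99

%ΔQ = (728 − 1628)/[(1628+728)/2] = -900/1178 ≈ -0.7640.
%ΔI = (51,459 − 60,000)/[(60,000+51,459)/2] = -8541/55729.5 ≈ -0.1533.
E_I = %ΔQ/%ΔI ≈ 4.99.
E_I > 1: normal good (luxury).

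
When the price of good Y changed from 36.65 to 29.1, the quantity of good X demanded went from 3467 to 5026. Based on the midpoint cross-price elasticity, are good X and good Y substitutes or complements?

%ΔQ_x = (5026 − 3467)/[(3467+5026)/2] = 1559/4246.5 ≈ 0.3671.
%ΔP_y = (29.1 − 36.65)/[(36.65+29.1)/2] ≈ -0.2297.
E_xy = 0.3671/-0.2297 ≈ -1.599.
E_xy < 0, so the goods are complements.

complements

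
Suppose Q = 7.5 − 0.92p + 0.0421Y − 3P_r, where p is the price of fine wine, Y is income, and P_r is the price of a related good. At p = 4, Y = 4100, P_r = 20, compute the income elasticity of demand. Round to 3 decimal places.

At the given point, Q = 7.5 − 0.92(4) + 0.0421(4100) − 3(20) = 7.5 − 3.68 + 172.61 − 60 = 116.43.
∂Q/∂Y = +0.0421, so E_I = 0.0421·(4100/116.43) ≈ 1.483.
E_I > 1: normal good (luxury).

1.483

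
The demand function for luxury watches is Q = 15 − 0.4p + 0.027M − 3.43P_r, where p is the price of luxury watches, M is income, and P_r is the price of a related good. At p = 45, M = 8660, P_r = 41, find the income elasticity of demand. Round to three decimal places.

At the given point, Q = 15 − 0.4(45) + 0.027(8660) − 3.43(41) = 15 − 18 + 233.82 − 140.63 = 90.19.
∂Q/∂M = +0.027, so E_I = 0.027·(8660/90.19) ≈ 2.593.
E_I > 1: normal good (luxury).

2.593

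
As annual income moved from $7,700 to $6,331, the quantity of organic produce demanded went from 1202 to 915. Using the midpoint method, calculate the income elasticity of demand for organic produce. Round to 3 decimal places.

%ΔQ = (915 − 1202)/[(1202+915)/2] = -287/1058.5 ≈ -0.2711.
%ΔM = (6,331 − 7,700)/[(7,700+6,331)/2] = -1369/7015.5 ≈ -0.1951.
E_I = %ΔQ/%ΔM ≈ 1.389.
E_I > 1: normal good (luxury).

1.389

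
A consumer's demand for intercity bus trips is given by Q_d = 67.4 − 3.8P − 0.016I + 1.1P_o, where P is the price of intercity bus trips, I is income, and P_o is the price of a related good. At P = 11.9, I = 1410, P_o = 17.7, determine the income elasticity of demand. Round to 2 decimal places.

-1.18

At the given point, Q_d = 67.4 − 3.8(11.9) − 0.016(1410) + 1.1(17.7) = 67.4 − 45.22 − 22.56 + 19.47 = 19.09.
∂Q_d/∂I = −0.016, so E_I = -0.016·(1410/19.09) ≈ -1.18.
E_I < 0: inferior good.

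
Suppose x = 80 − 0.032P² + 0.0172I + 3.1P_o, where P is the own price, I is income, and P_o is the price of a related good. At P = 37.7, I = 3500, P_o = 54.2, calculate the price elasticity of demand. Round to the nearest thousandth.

Substituting, x = 80 − 0.032(37.7)² + 0.0172(3500) + 3.1(54.2) = 80 − 45.4813 + 60.2 + 168.02 = 262.7387.
∂x/∂P = −2·0.032·P = -2.4128, so E_p = -2.4128·(37.7/262.7387) ≈ -0.346.
|E_p| < 1: demand is inelastic.

-0.346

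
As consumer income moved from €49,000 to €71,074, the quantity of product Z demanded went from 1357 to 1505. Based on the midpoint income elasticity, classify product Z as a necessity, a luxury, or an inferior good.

%ΔQ = (1505 − 1357)/[(1357+1505)/2] = 148/1431 ≈ 0.1034.
%ΔY = (71,074 − 49,000)/[(49,000+71,074)/2] = 22074/60037 ≈ 0.3677.
E_I = %ΔQ/%ΔY ≈ 0.281.
E_I ∈ (0,1): normal good (necessity).

necessity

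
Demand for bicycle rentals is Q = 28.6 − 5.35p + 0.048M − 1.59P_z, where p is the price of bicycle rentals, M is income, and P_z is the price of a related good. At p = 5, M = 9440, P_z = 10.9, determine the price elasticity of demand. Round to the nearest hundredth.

-0.06

Evaluating quantity at (p, M, P_z) gives Q = 28.6 − 5.35(5) + 0.048(9440) − 1.59(10.9) = 28.6 − 26.75 + 453.12 − 17.331 = 437.639.
∂Q/∂p = −5.35, so E_p = (−5.35)·(5/437.639) ≈ -0.06.
|E_p| < 1: demand is inelastic.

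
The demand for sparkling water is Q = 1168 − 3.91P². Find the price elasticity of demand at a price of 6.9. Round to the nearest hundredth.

At P = 6.9, Q = 981.8449.
dQ/dP = −2·3.91·P = −53.958.
Point elasticity E = (dQ/dP)·(P/Q) = -53.958 × 6.9/981.8449 ≈ -0.38.
|E| < 1, so demand is inelastic at this price.

-0.38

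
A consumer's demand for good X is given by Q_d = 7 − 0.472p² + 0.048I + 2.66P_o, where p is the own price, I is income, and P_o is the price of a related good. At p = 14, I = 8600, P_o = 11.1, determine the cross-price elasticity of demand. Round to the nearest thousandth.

Evaluating quantity at (p, I, P_o) gives Q_d = 7 − 0.472(14)² + 0.048(8600) + 2.66(11.1) = 7 − 92.512 + 412.8 + 29.526 = 356.814.
∂Q_d/∂P_o = +2.66, so E_xy = 2.66·(11.1/356.814) ≈ 0.083.
E_xy > 0: the goods are substitutes.

0.083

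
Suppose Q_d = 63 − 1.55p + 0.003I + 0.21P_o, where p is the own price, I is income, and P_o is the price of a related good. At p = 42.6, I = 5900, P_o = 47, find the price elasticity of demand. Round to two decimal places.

-2.69

Evaluating quantity at (p, I, P_o) gives Q_d = 63 − 1.55(42.6) + 0.003(5900) + 0.21(47) = 63 − 66.03 + 17.7 + 9.87 = 24.54.
∂Q_d/∂p = −1.55, so E_p = (−1.55)·(42.6/24.54) ≈ -2.69.
|E_p| > 1: demand is elastic.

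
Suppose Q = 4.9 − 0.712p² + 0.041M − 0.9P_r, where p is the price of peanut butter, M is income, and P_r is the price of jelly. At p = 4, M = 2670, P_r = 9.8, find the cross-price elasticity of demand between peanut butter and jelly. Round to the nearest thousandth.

-0.094

First evaluate Q: 4.9 − 0.712(4)² + 0.041(2670) − 0.9(9.8) = 4.9 − 11.392 + 109.47 − 8.82 = 94.158.
∂Q/∂P_r = −0.9, so E_xy = -0.9·(9.8/94.158) ≈ -0.094.
E_xy < 0: the goods are complements.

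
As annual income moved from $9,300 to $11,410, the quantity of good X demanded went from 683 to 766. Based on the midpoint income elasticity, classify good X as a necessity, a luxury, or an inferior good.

%ΔQ = (766 − 683)/[(683+766)/2] = 83/724.5 ≈ 0.1146.
%ΔI = (11,410 − 9,300)/[(9,300+11,410)/2] = 2110/10355 ≈ 0.2038.
E_I = %ΔQ/%ΔI ≈ 0.562.
E_I ∈ (0,1): normal good (necessity).

necessity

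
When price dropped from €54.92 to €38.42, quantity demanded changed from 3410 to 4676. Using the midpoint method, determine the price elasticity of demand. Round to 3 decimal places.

-0.886

%Δq = (4676 − 3410)/[(3410 + 4676)/2] = 1266/4043 ≈ 0.3131.
%Δp = (38.42 − 54.92)/[(54.92 + 38.42)/2] = -16.5/46.67 ≈ -0.3535.
Arc elasticity E = %Δq/%Δp ≈ 0.3131/-0.3535 ≈ -0.886.
|E| < 1: demand is inelastic over this range.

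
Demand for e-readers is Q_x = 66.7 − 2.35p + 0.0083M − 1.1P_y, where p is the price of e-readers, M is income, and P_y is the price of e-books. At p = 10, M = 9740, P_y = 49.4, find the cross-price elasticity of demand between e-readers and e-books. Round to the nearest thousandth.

-0.780

First evaluate Q_x: 66.7 − 2.35(10) + 0.0083(9740) − 1.1(49.4) = 66.7 − 23.5 + 80.842 − 54.34 = 69.702.
∂Q_x/∂P_y = −1.1, so E_xy = -1.1·(49.4/69.702) ≈ -0.780.
E_xy < 0: the goods are complements.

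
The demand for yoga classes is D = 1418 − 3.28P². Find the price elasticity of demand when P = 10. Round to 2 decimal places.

At P = 10, D = 1090.
dD/dP = −2·3.28·P = −65.6.
Point elasticity E = (dD/dP)·(P/D) = -65.6 × 10/1090 ≈ -0.60.
|E| < 1, so demand is inelastic at this price.

-0.60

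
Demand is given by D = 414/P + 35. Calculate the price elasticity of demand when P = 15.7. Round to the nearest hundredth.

At P = 15.7, D = 61.3694.
dD/dP = −414/P² = −1.6796.
Point elasticity E = (dD/dP)·(P/D) = -1.6796 × 15.7/61.3694 ≈ -0.43.
|E| < 1, so demand is inelastic at this price.

-0.43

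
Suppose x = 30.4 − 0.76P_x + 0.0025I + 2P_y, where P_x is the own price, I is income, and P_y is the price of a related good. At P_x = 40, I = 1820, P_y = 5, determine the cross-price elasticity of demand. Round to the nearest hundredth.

x = 30.4 − 0.76(40) + 0.0025(1820) + 2(5) = 30.4 − 30.4 + 4.55 + 10 = 14.55.
∂x/∂P_y = +2, so E_xy = 2·(5/14.55) ≈ 0.69.
E_xy > 0: the goods are substitutes.

0.69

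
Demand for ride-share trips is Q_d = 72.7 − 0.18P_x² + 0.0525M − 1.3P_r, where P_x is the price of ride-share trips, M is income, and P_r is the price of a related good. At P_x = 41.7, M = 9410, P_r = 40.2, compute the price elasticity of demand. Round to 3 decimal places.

-3.107

Substituting, Q_d = 72.7 − 0.18(41.7)² + 0.0525(9410) − 1.3(40.2) = 72.7 − 313.0002 + 494.025 − 52.26 = 201.4648.
∂Q_d/∂P_x = −2·0.18·P_x = -15.012, so E_p = -15.012·(41.7/201.4648) ≈ -3.107.
|E_p| > 1: demand is elastic.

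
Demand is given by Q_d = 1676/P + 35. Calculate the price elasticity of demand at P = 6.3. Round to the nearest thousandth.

At P = 6.3, Q_d = 301.0317.
dQ_d/dP = −1676/P² = −42.2273.
Point elasticity E = (dQ_d/dP)·(P/Q_d) = -42.2273 × 6.3/301.0317 ≈ -0.884.
|E| < 1, so demand is inelastic at this price.

-0.884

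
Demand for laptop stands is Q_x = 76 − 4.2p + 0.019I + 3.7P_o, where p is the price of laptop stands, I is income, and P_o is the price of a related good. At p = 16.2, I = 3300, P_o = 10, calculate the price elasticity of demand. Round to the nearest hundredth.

-0.63

Substituting, Q_x = 76 − 4.2(16.2) + 0.019(3300) + 3.7(10) = 76 − 68.04 + 62.7 + 37 = 107.66.
∂Q_x/∂p = −4.2, so E_p = (−4.2)·(16.2/107.66) ≈ -0.63.
|E_p| < 1: demand is inelastic.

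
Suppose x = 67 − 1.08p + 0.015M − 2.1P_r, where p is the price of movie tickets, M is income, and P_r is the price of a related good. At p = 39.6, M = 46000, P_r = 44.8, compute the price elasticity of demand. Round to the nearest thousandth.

-0.069

Substituting, x = 67 − 1.08(39.6) + 0.015(46000) − 2.1(44.8) = 67 − 42.768 + 690 − 94.08 = 620.152.
∂x/∂p = −1.08, so E_p = (−1.08)·(39.6/620.152) ≈ -0.069.
|E_p| < 1: demand is inelastic.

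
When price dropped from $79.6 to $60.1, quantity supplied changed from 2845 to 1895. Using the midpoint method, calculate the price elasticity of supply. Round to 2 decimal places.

%Δq = (1895 − 2845)/[(2845 + 1895)/2] = -950/2370 ≈ -0.4008.
%ΔP = (60.1 − 79.6)/[(79.6 + 60.1)/2] = -19.5/69.85 ≈ -0.2792.
Arc elasticity E = %Δq/%ΔP ≈ -0.4008/-0.2792 ≈ 1.44.
|E| > 1: supply is elastic over this range.

1.44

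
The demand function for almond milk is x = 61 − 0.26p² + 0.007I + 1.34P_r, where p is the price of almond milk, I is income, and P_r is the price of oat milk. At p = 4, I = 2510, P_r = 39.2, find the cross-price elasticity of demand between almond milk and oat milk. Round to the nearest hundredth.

Substituting, x = 61 − 0.26(4)² + 0.007(2510) + 1.34(39.2) = 61 − 4.16 + 17.57 + 52.528 = 126.938.
∂x/∂P_r = +1.34, so E_xy = 1.34·(39.2/126.938) ≈ 0.41.
E_xy > 0: the goods are substitutes.

0.41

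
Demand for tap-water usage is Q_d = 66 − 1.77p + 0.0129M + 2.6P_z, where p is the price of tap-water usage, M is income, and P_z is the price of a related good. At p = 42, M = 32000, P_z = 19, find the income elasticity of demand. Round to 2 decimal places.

0.91

Evaluating quantity at (p, M, P_z) gives Q_d = 66 − 1.77(42) + 0.0129(32000) + 2.6(19) = 66 − 74.34 + 412.8 + 49.4 = 453.86.
∂Q_d/∂M = +0.0129, so E_I = 0.0129·(32000/453.86) ≈ 0.91.
E_I ∈ (0,1): normal good (necessity).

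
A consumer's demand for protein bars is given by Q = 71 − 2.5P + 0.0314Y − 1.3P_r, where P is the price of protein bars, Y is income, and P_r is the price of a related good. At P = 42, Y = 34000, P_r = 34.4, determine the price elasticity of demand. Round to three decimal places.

Evaluating quantity at (P, Y, P_r) gives Q = 71 − 2.5(42) + 0.0314(34000) − 1.3(34.4) = 71 − 105 + 1067.6 − 44.72 = 988.88.
∂Q/∂P = −2.5, so E_p = (−2.5)·(42/988.88) ≈ -0.106.
|E_p| < 1: demand is inelastic.

-0.106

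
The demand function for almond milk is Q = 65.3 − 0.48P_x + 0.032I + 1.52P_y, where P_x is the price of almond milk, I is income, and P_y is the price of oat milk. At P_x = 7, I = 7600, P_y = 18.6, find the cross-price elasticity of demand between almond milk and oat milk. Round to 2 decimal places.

0.08

Evaluating quantity at (P_x, I, P_y) gives Q = 65.3 − 0.48(7) + 0.032(7600) + 1.52(18.6) = 65.3 − 3.36 + 243.2 + 28.272 = 333.412.
∂Q/∂P_y = +1.52, so E_xy = 1.52·(18.6/333.412) ≈ 0.08.
E_xy > 0: the goods are substitutes.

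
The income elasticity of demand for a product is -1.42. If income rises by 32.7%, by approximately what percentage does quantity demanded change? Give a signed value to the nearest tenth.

%ΔQ ≈ E × %ΔI = (-1.42) × (32.7%) ≈ -46.4%.

-46.4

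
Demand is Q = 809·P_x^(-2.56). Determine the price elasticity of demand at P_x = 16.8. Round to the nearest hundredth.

For a Cobb–Douglas (constant-elasticity) form Q = A·P_x^α·…, the elasticity with respect to P_x equals the exponent α at every point.
Here the exponent on P_x is -2.56, so the price elasticity of demand is -2.56.

-2.56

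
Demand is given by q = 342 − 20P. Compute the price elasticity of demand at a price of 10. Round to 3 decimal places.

-1.408

At P = 10, q = 142.
dq/dP = −20.
Point elasticity E = (dq/dP)·(P/q) = -20 × 10/142 ≈ -1.408.
|E| > 1, so demand is elastic at this price.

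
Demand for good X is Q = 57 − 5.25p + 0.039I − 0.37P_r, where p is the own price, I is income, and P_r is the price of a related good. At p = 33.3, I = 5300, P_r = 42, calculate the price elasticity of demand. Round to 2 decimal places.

-2.38

First evaluate Q: 57 − 5.25(33.3) + 0.039(5300) − 0.37(42) = 57 − 174.825 + 206.7 − 15.54 = 73.335.
∂Q/∂p = −5.25, so E_p = (−5.25)·(33.3/73.335) ≈ -2.38.
|E_p| > 1: demand is elastic.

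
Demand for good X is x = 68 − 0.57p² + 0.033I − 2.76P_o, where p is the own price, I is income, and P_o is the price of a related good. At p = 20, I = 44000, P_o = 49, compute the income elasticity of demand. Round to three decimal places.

At the given point, x = 68 − 0.57(20)² + 0.033(44000) − 2.76(49) = 68 − 228 + 1452 − 135.24 = 1156.76.
∂x/∂I = +0.033, so E_I = 0.033·(44000/1156.76) ≈ 1.255.
E_I > 1: normal good (luxury).

1.255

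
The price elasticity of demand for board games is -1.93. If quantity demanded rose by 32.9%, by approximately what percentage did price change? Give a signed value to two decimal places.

%ΔQ ≈ E × %ΔP ⇒ %ΔP = %ΔQ / E = (32.9%)/(-1.93) ≈ -17.05%.

-17.05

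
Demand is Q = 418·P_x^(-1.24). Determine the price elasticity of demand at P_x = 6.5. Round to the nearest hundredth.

For a Cobb–Douglas (constant-elasticity) form Q = A·P_x^α·…, the elasticity with respect to P_x equals the exponent α at every point.
Here the exponent on P_x is -1.24, so the price elasticity of demand is -1.24.

-1.24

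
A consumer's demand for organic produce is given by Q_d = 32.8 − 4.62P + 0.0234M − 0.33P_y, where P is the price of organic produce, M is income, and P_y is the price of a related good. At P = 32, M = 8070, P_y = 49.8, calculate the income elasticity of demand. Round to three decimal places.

Q_d = 32.8 − 4.62(32) + 0.0234(8070) − 0.33(49.8) = 32.8 − 147.84 + 188.838 − 16.434 = 57.364.
∂Q_d/∂M = +0.0234, so E_I = 0.0234·(8070/57.364) ≈ 3.292.
E_I > 1: normal good (luxury).

3.292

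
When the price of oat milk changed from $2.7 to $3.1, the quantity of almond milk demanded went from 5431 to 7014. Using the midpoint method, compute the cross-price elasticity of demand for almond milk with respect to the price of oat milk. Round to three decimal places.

1.844

%ΔQ_x = (7014 − 5431)/[(5431+7014)/2] = 1583/6222.5 ≈ 0.2544.
%ΔP_y = (3.1 − 2.7)/[(2.7+3.1)/2] ≈ 0.1379.
E_xy = 0.2544/0.1379 ≈ 1.844.
E_xy > 0, so almond milk and oat milk are substitutes.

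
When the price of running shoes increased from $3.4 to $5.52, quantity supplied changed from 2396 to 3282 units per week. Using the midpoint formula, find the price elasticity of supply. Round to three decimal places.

0.657

%Δq = (3282 − 2396)/[(2396 + 3282)/2] = 886/2839 ≈ 0.3121.
%ΔP = (5.52 − 3.4)/[(3.4 + 5.52)/2] = 2.12/4.46 ≈ 0.4753.
Arc elasticity E = %Δq/%ΔP ≈ 0.3121/0.4753 ≈ 0.657.
|E| < 1: supply is inelastic over this range.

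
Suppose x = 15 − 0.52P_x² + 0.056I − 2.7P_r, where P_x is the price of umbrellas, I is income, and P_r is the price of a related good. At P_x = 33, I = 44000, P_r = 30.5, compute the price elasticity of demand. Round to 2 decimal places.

Substituting, x = 15 − 0.52(33)² + 0.056(44000) − 2.7(30.5) = 15 − 566.28 + 2464 − 82.35 = 1830.37.
∂x/∂P_x = −2·0.52·P_x = -34.32, so E_p = -34.32·(33/1830.37) ≈ -0.62.
|E_p| < 1: demand is inelastic.

-0.62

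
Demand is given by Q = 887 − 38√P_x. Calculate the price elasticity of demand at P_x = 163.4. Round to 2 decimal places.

-0.61

At P_x = 163.4, Q = 401.2536.
dQ/dP_x = −38/(2√P_x) = −38/(2·12.7828).
Point elasticity E = (dQ/dP_x)·(P_x/Q) = -1.4864 × 163.4/401.2536 ≈ -0.61.
|E| < 1, so demand is inelastic at this price.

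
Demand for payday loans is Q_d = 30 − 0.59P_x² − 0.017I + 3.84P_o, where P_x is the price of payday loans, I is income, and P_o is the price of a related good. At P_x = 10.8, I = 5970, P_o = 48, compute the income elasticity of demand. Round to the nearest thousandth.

First evaluate Q_d: 30 − 0.59(10.8)² − 0.017(5970) + 3.84(48) = 30 − 68.8176 − 101.49 + 184.32 = 44.0124.
∂Q_d/∂I = −0.017, so E_I = -0.017·(5970/44.0124) ≈ -2.306.
E_I < 0: inferior good.

-2.306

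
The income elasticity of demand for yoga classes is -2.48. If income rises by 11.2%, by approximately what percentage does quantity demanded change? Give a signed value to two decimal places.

%ΔQ ≈ E × %ΔI = (-2.48) × (11.2%) ≈ -27.78%.

-27.78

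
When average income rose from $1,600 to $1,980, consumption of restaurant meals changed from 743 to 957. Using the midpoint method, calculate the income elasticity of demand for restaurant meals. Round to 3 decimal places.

%ΔQ = (957 − 743)/[(743+957)/2] = 214/850 ≈ 0.2518.
%ΔI = (1,980 − 1,600)/[(1,600+1,980)/2] = 380/1790 ≈ 0.2123.
E_I = %ΔQ/%ΔI ≈ 1.186.
E_I > 1: normal good (luxury).

1.186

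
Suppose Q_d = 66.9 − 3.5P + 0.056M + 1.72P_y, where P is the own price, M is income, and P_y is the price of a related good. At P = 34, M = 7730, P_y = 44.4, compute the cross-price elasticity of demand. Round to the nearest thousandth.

0.167

Substituting, Q_d = 66.9 − 3.5(34) + 0.056(7730) + 1.72(44.4) = 66.9 − 119 + 432.88 + 76.368 = 457.148.
∂Q_d/∂P_y = +1.72, so E_xy = 1.72·(44.4/457.148) ≈ 0.167.
E_xy > 0: the goods are substitutes.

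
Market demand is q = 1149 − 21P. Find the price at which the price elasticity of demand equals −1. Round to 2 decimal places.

For linear demand q = a − bP, E = −bP/(a − bP). |E| = 1 ⇒ bP = a − bP ⇒ P = a/(2b).
P = 1149/(2·21) ≈ 27.36.

27.36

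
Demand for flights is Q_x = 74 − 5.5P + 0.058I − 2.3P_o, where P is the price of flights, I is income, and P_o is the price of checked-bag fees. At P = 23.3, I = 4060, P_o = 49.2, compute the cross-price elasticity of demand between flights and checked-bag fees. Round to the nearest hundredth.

Q_x = 74 − 5.5(23.3) + 0.058(4060) − 2.3(49.2) = 74 − 128.15 + 235.48 − 113.16 = 68.17.
∂Q_x/∂P_o = −2.3, so E_xy = -2.3·(49.2/68.17) ≈ -1.66.
E_xy < 0: the goods are complements.

-1.66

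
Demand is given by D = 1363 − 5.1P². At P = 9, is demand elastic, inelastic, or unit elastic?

At P = 9, D = 949.9.
dD/dP = −2·5.1·P = −91.8.
Point elasticity E = (dD/dP)·(P/D) = -91.8 × 9/949.9 ≈ -0.870.
|E| ≈ 0.870 < 1, so demand is inelastic.

inelastic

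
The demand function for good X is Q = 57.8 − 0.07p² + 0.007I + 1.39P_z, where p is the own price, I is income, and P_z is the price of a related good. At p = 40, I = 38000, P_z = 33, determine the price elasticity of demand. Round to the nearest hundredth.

-0.87

At the given point, Q = 57.8 − 0.07(40)² + 0.007(38000) + 1.39(33) = 57.8 − 112 + 266 + 45.87 = 257.67.
∂Q/∂p = −2·0.07·p = -5.6, so E_p = -5.6·(40/257.67) ≈ -0.87.
|E_p| < 1: demand is inelastic.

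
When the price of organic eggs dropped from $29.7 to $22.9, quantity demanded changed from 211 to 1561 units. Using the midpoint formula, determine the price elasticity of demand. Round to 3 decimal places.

%Δq = (1561 − 211)/[(211 + 1561)/2] = 1350/886 ≈ 1.5237.
%Δp = (22.9 − 29.7)/[(29.7 + 22.9)/2] = -6.8/26.3 ≈ -0.2586.
Arc elasticity E = %Δq/%Δp ≈ 1.5237/-0.2586 ≈ -5.893.
|E| > 1: demand is elastic over this range.

-5.893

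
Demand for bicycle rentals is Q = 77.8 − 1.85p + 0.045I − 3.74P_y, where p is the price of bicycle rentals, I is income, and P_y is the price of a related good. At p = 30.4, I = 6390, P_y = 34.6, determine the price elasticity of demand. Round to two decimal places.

-0.31

Q = 77.8 − 1.85(30.4) + 0.045(6390) − 3.74(34.6) = 77.8 − 56.24 + 287.55 − 129.404 = 179.706.
∂Q/∂p = −1.85, so E_p = (−1.85)·(30.4/179.706) ≈ -0.31.
|E_p| < 1: demand is inelastic.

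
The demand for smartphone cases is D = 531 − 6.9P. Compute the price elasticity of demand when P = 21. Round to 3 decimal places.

-0.375

At P = 21, D = 386.1.
dD/dP = −6.9.
Point elasticity E = (dD/dP)·(P/D) = -6.9 × 21/386.1 ≈ -0.375.
|E| < 1, so demand is inelastic at this price.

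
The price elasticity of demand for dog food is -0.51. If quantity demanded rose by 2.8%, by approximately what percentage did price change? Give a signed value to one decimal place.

-5.5

%ΔQ ≈ E × %ΔP ⇒ %ΔP = %ΔQ / E = (2.8%)/(-0.51) ≈ -5.5%.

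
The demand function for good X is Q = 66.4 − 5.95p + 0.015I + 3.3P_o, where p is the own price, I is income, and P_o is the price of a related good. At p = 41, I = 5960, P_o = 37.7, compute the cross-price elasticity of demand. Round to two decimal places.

First evaluate Q: 66.4 − 5.95(41) + 0.015(5960) + 3.3(37.7) = 66.4 − 243.95 + 89.4 + 124.41 = 36.26.
∂Q/∂P_o = +3.3, so E_xy = 3.3·(37.7/36.26) ≈ 3.43.
E_xy > 0: the goods are substitutes.

3.43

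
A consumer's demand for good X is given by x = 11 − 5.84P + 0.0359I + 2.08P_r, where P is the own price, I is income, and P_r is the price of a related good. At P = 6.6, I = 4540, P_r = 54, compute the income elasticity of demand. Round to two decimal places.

Evaluating quantity at (P, I, P_r) gives x = 11 − 5.84(6.6) + 0.0359(4540) + 2.08(54) = 11 − 38.544 + 162.986 + 112.32 = 247.762.
∂x/∂I = +0.0359, so E_I = 0.0359·(4540/247.762) ≈ 0.66.
E_I ∈ (0,1): normal good (necessity).

0.66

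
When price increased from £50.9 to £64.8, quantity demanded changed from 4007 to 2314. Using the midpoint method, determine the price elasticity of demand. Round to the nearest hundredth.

-2.23

%Δq = (2314 − 4007)/[(4007 + 2314)/2] = -1693/3160.5 ≈ -0.5357.
%Δp = (64.8 − 50.9)/[(50.9 + 64.8)/2] = 13.9/57.85 ≈ 0.2403.
Arc elasticity E = %Δq/%Δp ≈ -0.5357/0.2403 ≈ -2.23.
|E| > 1: demand is elastic over this range.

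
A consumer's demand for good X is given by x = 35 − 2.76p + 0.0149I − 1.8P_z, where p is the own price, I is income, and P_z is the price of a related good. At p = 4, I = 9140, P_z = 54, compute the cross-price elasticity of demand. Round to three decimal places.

-1.544

Substituting, x = 35 − 2.76(4) + 0.0149(9140) − 1.8(54) = 35 − 11.04 + 136.186 − 97.2 = 62.946.
∂x/∂P_z = −1.8, so E_xy = -1.8·(54/62.946) ≈ -1.544.
E_xy < 0: the goods are complements.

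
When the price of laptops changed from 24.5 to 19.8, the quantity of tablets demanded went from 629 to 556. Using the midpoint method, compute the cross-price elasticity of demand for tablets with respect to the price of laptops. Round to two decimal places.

0.58

%ΔQ_x = (556 − 629)/[(629+556)/2] = -73/592.5 ≈ -0.1232.
%ΔP_y = (19.8 − 24.5)/[(24.5+19.8)/2] ≈ -0.2122.
E_xy = -0.1232/-0.2122 ≈ 0.58.
E_xy > 0, so tablets and laptops are substitutes.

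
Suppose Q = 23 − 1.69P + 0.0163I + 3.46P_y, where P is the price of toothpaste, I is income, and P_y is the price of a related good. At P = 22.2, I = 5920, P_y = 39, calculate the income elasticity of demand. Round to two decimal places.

0.44

Evaluating quantity at (P, I, P_y) gives Q = 23 − 1.69(22.2) + 0.0163(5920) + 3.46(39) = 23 − 37.518 + 96.496 + 134.94 = 216.918.
∂Q/∂I = +0.0163, so E_I = 0.0163·(5920/216.918) ≈ 0.44.
E_I ∈ (0,1): normal good (necessity).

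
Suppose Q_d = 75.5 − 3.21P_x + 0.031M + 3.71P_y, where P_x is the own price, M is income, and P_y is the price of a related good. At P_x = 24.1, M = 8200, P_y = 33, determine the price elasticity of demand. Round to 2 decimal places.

Substituting, Q_d = 75.5 − 3.21(24.1) + 0.031(8200) + 3.71(33) = 75.5 − 77.361 + 254.2 + 122.43 = 374.769.
∂Q_d/∂P_x = −3.21, so E_p = (−3.21)·(24.1/374.769) ≈ -0.21.
|E_p| < 1: demand is inelastic.

-0.21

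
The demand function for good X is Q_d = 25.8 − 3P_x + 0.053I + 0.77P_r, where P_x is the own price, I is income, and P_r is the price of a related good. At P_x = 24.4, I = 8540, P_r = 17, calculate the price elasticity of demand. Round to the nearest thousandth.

Q_d = 25.8 − 3(24.4) + 0.053(8540) + 0.77(17) = 25.8 − 73.2 + 452.62 + 13.09 = 418.31.
∂Q_d/∂P_x = −3, so E_p = (−3)·(24.4/418.31) ≈ -0.175.
|E_p| < 1: demand is inelastic.

-0.175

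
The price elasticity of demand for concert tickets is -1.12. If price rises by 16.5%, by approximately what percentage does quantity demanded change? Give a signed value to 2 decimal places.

-18.48

%ΔQ ≈ E × %ΔP = (-1.12) × (16.5%) = -18.48%.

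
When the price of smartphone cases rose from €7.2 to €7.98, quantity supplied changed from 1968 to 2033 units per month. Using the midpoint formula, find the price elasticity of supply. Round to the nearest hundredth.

%Δq = (2033 − 1968)/[(1968 + 2033)/2] = 65/2000.5 ≈ 0.0325.
%Δp = (7.98 − 7.2)/[(7.2 + 7.98)/2] = 0.78/7.59 ≈ 0.1028.
Arc elasticity E = %Δq/%Δp ≈ 0.0325/0.1028 ≈ 0.32.
|E| < 1: supply is inelastic over this range.

0.32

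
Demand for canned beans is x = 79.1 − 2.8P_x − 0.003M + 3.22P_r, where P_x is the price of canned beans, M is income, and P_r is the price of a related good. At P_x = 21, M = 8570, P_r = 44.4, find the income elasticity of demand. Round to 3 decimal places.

-0.187

Evaluating quantity at (P_x, M, P_r) gives x = 79.1 − 2.8(21) − 0.003(8570) + 3.22(44.4) = 79.1 − 58.8 − 25.71 + 142.968 = 137.558.
∂x/∂M = −0.003, so E_I = -0.003·(8570/137.558) ≈ -0.187.
E_I < 0: inferior good.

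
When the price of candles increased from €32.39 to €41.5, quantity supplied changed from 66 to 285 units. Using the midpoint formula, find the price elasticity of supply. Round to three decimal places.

%Δq = (285 − 66)/[(66 + 285)/2] = 219/175.5 ≈ 1.2479.
%Δp = (41.5 − 32.39)/[(32.39 + 41.5)/2] = 9.11/36.945 ≈ 0.2466.
Arc elasticity E = %Δq/%Δp ≈ 1.2479/0.2466 ≈ 5.061.
|E| > 1: supply is elastic over this range.

5.061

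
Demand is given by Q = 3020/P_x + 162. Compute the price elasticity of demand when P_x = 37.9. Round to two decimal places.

-0.33

At P_x = 37.9, Q = 241.6834.
dQ/dP_x = −3020/P_x² = −2.1025.
Point elasticity E = (dQ/dP_x)·(P_x/Q) = -2.1025 × 37.9/241.6834 ≈ -0.33.
|E| < 1, so demand is inelastic at this price.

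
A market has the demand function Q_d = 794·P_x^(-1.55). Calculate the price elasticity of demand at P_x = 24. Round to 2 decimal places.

For a Cobb–Douglas (constant-elasticity) form Q_d = A·P_x^α·…, the elasticity with respect to P_x equals the exponent α at every point.
Here the exponent on P_x is -1.55, so the price elasticity of demand is -1.55.

-1.55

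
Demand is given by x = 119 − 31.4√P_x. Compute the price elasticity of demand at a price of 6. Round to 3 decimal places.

At P_x = 6, x = 42.086.
dx/dP_x = −31.4/(2√P_x) = −31.4/(2·2.4495).
Point elasticity E = (dx/dP_x)·(P_x/x) = -6.4095 × 6/42.086 ≈ -0.914.
|E| < 1, so demand is inelastic at this price.

-0.914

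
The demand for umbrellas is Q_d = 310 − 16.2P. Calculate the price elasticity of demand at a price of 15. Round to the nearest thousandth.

-3.627

At P = 15, Q_d = 67.
dQ_d/dP = −16.2.
Point elasticity E = (dQ_d/dP)·(P/Q_d) = -16.2 × 15/67 ≈ -3.627.
|E| > 1, so demand is elastic at this price.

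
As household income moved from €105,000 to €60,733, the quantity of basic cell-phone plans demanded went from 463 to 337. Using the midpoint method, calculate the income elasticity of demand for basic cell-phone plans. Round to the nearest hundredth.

%ΔQ = (337 − 463)/[(463+337)/2] = -126/400 ≈ -0.3150.
%ΔY = (60,733 − 105,000)/[(105,000+60,733)/2] = -44267/82866.5 ≈ -0.5342.
E_I = %ΔQ/%ΔY ≈ 0.59.
E_I ∈ (0,1): normal good (necessity).

0.59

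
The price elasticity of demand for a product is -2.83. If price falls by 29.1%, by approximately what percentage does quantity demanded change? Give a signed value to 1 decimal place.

82.4

%ΔQ ≈ E × %ΔP = (-2.83) × (-29.1%) ≈ 82.4%.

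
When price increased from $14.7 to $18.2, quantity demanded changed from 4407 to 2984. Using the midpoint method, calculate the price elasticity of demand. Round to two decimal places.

%Δq = (2984 − 4407)/[(4407 + 2984)/2] = -1423/3695.5 ≈ -0.3851.
%Δp = (18.2 − 14.7)/[(14.7 + 18.2)/2] = 3.5/16.45 ≈ 0.2128.
Arc elasticity E = %Δq/%Δp ≈ -0.3851/0.2128 ≈ -1.81.
|E| > 1: demand is elastic over this range.

-1.81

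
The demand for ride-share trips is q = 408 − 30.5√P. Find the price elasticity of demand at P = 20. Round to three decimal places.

-0.251

At P = 20, q = 271.5999.
dq/dP = −30.5/(2√P) = −30.5/(2·4.4721).
Point elasticity E = (dq/dP)·(P/q) = -3.41 × 20/271.5999 ≈ -0.251.
|E| < 1, so demand is inelastic at this price.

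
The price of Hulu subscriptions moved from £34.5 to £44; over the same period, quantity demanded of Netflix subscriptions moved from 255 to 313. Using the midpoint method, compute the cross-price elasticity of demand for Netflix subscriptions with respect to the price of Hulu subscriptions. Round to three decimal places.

0.844

%ΔQ_x = (313 − 255)/[(255+313)/2] = 58/284 ≈ 0.2042.
%ΔP_y = (44 − 34.5)/[(34.5+44)/2] ≈ 0.2420.
E_xy = 0.2042/0.2420 ≈ 0.844.
E_xy > 0, so Netflix subscriptions and Hulu subscriptions are substitutes.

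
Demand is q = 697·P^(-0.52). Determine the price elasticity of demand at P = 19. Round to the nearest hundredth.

For a Cobb–Douglas (constant-elasticity) form q = A·P^α·…, the elasticity with respect to P equals the exponent α at every point.
Here the exponent on P is -0.52, so the price elasticity of demand is -0.52.

-0.52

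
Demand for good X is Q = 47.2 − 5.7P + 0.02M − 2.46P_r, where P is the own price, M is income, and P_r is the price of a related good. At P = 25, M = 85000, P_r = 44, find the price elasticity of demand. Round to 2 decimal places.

-0.10

Evaluating quantity at (P, M, P_r) gives Q = 47.2 − 5.7(25) + 0.02(85000) − 2.46(44) = 47.2 − 142.5 + 1700 − 108.24 = 1496.46.
∂Q/∂P = −5.7, so E_p = (−5.7)·(25/1496.46) ≈ -0.10.
|E_p| < 1: demand is inelastic.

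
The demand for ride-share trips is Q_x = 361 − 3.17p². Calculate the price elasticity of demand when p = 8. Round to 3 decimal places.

At p = 8, Q_x = 158.12.
dQ_x/dp = −2·3.17·p = −50.72.
Point elasticity E = (dQ_x/dp)·(p/Q_x) = -50.72 × 8/158.12 ≈ -2.566.
|E| > 1, so demand is elastic at this price.

-2.566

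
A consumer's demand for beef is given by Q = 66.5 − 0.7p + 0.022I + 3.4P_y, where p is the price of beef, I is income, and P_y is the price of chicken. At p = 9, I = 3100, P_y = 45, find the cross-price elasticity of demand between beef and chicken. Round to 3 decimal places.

Evaluating quantity at (p, I, P_y) gives Q = 66.5 − 0.7(9) + 0.022(3100) + 3.4(45) = 66.5 − 6.3 + 68.2 + 153 = 281.4.
∂Q/∂P_y = +3.4, so E_xy = 3.4·(45/281.4) ≈ 0.544.
E_xy > 0: the goods are substitutes.

0.544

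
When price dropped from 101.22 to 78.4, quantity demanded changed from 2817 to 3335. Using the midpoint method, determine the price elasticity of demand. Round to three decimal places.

-0.663

%Δq = (3335 − 2817)/[(2817 + 3335)/2] = 518/3076 ≈ 0.1684.
%ΔP = (78.4 − 101.22)/[(101.22 + 78.4)/2] = -22.82/89.81 ≈ -0.2541.
Arc elasticity E = %Δq/%ΔP ≈ 0.1684/-0.2541 ≈ -0.663.
|E| < 1: demand is inelastic over this range.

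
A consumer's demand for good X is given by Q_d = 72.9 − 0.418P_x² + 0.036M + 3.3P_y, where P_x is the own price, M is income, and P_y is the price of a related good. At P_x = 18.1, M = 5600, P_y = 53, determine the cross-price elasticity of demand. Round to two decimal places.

First evaluate Q_d: 72.9 − 0.418(18.1)² + 0.036(5600) + 3.3(53) = 72.9 − 136.941 + 201.6 + 174.9 = 312.459.
∂Q_d/∂P_y = +3.3, so E_xy = 3.3·(53/312.459) ≈ 0.56.
E_xy > 0: the goods are substitutes.

0.56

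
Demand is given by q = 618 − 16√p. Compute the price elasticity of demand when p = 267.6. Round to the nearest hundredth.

At p = 267.6, q = 356.2643.
dq/dp = −16/(2√p) = −16/(2·16.3585).
Point elasticity E = (dq/dp)·(p/q) = -0.489 × 267.6/356.2643 ≈ -0.37.
|E| < 1, so demand is inelastic at this price.

-0.37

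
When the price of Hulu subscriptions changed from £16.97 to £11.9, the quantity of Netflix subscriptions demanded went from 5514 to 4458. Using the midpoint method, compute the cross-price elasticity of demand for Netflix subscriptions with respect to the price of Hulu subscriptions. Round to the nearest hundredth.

%ΔQ_x = (4458 − 5514)/[(5514+4458)/2] = -1056/4986 ≈ -0.2118.
%ΔP_y = (11.9 − 16.97)/[(16.97+11.9)/2] ≈ -0.3512.
E_xy = -0.2118/-0.3512 ≈ 0.60.
E_xy > 0, so Netflix subscriptions and Hulu subscriptions are substitutes.

0.60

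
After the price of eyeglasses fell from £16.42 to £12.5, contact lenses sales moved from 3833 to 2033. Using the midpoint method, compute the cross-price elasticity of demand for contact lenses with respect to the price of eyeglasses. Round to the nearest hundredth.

%ΔQ_x = (2033 − 3833)/[(3833+2033)/2] = -1800/2933 ≈ -0.6137.
%ΔP_y = (12.5 − 16.42)/[(16.42+12.5)/2] ≈ -0.2711.
E_xy = -0.6137/-0.2711 ≈ 2.26.
E_xy > 0, so contact lenses and eyeglasses are substitutes.

2.26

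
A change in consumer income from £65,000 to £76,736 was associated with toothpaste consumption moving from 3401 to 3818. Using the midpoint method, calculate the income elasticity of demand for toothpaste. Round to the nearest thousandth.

0.698

%ΔQ = (3818 − 3401)/[(3401+3818)/2] = 417/3609.5 ≈ 0.1155.
%ΔY = (76,736 − 65,000)/[(65,000+76,736)/2] = 11736/70868 ≈ 0.1656.
E_I = %ΔQ/%ΔY ≈ 0.698.
E_I ∈ (0,1): normal good (necessity).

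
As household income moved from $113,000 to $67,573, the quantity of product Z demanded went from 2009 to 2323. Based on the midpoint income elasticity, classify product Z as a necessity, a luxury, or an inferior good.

inferior

%ΔQ = (2323 − 2009)/[(2009+2323)/2] = 314/2166 ≈ 0.1450.
%ΔM = (67,573 − 113,000)/[(113,000+67,573)/2] = -45427/90286.5 ≈ -0.5031.
E_I = %ΔQ/%ΔM ≈ -0.288.
E_I < 0: inferior good.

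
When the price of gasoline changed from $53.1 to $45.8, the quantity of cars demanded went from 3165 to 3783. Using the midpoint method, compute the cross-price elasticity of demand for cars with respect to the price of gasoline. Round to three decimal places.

-1.205

%ΔQ_x = (3783 − 3165)/[(3165+3783)/2] = 618/3474 ≈ 0.1779.
%ΔP_y = (45.8 − 53.1)/[(53.1+45.8)/2] ≈ -0.1476.
E_xy = 0.1779/-0.1476 ≈ -1.205.
E_xy < 0, so cars and gasoline are complements.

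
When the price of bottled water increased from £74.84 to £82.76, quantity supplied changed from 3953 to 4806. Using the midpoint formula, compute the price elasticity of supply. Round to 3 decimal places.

1.938

%Δq = (4806 − 3953)/[(3953 + 4806)/2] = 853/4379.5 ≈ 0.1948.
%ΔP = (82.76 − 74.84)/[(74.84 + 82.76)/2] = 7.92/78.8 ≈ 0.1005.
Arc elasticity E = %Δq/%ΔP ≈ 0.1948/0.1005 ≈ 1.938.
|E| > 1: supply is elastic over this range.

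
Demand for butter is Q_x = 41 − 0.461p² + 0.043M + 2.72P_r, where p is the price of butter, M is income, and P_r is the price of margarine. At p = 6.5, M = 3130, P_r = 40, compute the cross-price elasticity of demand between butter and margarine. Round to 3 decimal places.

0.411

At the given point, Q_x = 41 − 0.461(6.5)² + 0.043(3130) + 2.72(40) = 41 − 19.4773 + 134.59 + 108.8 = 264.9128.
∂Q_x/∂P_r = +2.72, so E_xy = 2.72·(40/264.9128) ≈ 0.411.
E_xy > 0: the goods are substitutes.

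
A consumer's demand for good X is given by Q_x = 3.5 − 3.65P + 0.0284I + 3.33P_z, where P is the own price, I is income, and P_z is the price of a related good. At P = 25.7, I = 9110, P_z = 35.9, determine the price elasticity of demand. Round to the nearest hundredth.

-0.33

Q_x = 3.5 − 3.65(25.7) + 0.0284(9110) + 3.33(35.9) = 3.5 − 93.805 + 258.724 + 119.547 = 287.966.
∂Q_x/∂P = −3.65, so E_p = (−3.65)·(25.7/287.966) ≈ -0.33.
|E_p| < 1: demand is inelastic.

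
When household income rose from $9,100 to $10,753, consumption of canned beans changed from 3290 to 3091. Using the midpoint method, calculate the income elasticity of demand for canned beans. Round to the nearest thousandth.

-0.375

%ΔQ = (3091 − 3290)/[(3290+3091)/2] = -199/3190.5 ≈ -0.0624.
%ΔI = (10,753 − 9,100)/[(9,100+10,753)/2] = 1653/9926.5 ≈ 0.1665.
E_I = %ΔQ/%ΔI ≈ -0.375.
E_I < 0: inferior good.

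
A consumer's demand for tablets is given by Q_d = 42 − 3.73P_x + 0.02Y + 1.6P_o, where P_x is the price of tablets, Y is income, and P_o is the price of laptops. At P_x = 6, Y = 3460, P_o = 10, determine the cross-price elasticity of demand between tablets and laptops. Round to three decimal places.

Q_d = 42 − 3.73(6) + 0.02(3460) + 1.6(10) = 42 − 22.38 + 69.2 + 16 = 104.82.
∂Q_d/∂P_o = +1.6, so E_xy = 1.6·(10/104.82) ≈ 0.153.
E_xy > 0: the goods are substitutes.

0.153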